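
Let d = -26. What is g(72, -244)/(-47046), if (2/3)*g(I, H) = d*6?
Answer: 39/7841 ≈ 0.0049739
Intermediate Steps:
g(I, H) = -234 (g(I, H) = 3*(-26*6)/2 = (3/2)*(-156) = -234)
g(72, -244)/(-47046) = -234/(-47046) = -234*(-1/47046) = 39/7841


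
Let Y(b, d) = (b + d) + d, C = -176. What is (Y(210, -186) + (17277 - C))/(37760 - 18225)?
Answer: 17291/19535 ≈ 0.88513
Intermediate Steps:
Y(b, d) = b + 2*d
(Y(210, -186) + (17277 - C))/(37760 - 18225) = ((210 + 2*(-186)) + (17277 - 1*(-176)))/(37760 - 18225) = ((210 - 372) + (17277 + 176))/19535 = (-162 + 17453)*(1/19535) = 17291*(1/19535) = 17291/19535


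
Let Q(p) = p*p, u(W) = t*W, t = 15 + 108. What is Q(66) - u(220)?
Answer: -22704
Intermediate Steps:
t = 123
u(W) = 123*W
Q(p) = p²
Q(66) - u(220) = 66² - 123*220 = 4356 - 1*27060 = 4356 - 27060 = -22704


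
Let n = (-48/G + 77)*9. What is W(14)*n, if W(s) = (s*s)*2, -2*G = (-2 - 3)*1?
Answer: 1019592/5 ≈ 2.0392e+5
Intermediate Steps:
G = 5/2 (G = -(-2 - 3)/2 = -(-5)/2 = -½*(-5) = 5/2 ≈ 2.5000)
W(s) = 2*s² (W(s) = s²*2 = 2*s²)
n = 2601/5 (n = (-48/5/2 + 77)*9 = (-48*⅖ + 77)*9 = (-96/5 + 77)*9 = (289/5)*9 = 2601/5 ≈ 520.20)
W(14)*n = (2*14²)*(2601/5) = (2*196)*(2601/5) = 392*(2601/5) = 1019592/5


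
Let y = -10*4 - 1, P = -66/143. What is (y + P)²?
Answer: 290521/169 ≈ 1719.1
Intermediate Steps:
P = -6/13 (P = -66*1/143 = -6/13 ≈ -0.46154)
y = -41 (y = -40 - 1 = -41)
(y + P)² = (-41 - 6/13)² = (-539/13)² = 290521/169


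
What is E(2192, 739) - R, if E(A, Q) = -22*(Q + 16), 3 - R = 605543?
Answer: 588930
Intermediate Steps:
R = -605540 (R = 3 - 1*605543 = 3 - 605543 = -605540)
E(A, Q) = -352 - 22*Q (E(A, Q) = -22*(16 + Q) = -352 - 22*Q)
E(2192, 739) - R = (-352 - 22*739) - 1*(-605540) = (-352 - 16258) + 605540 = -16610 + 605540 = 588930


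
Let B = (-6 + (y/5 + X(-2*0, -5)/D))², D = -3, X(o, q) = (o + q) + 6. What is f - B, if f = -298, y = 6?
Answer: -72979/225 ≈ -324.35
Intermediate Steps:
X(o, q) = 6 + o + q
B = 5929/225 (B = (-6 + (6/5 + (6 - 2*0 - 5)/(-3)))² = (-6 + (6*(⅕) + (6 + 0 - 5)*(-⅓)))² = (-6 + (6/5 + 1*(-⅓)))² = (-6 + (6/5 - ⅓))² = (-6 + 13/15)² = (-77/15)² = 5929/225 ≈ 26.351)
f - B = -298 - 1*5929/225 = -298 - 5929/225 = -72979/225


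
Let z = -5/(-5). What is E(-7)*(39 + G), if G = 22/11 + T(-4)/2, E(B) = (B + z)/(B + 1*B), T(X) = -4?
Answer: 117/7 ≈ 16.714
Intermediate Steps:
z = 1 (z = -5*(-1/5) = 1)
E(B) = (1 + B)/(2*B) (E(B) = (B + 1)/(B + 1*B) = (1 + B)/(B + B) = (1 + B)/((2*B)) = (1 + B)*(1/(2*B)) = (1 + B)/(2*B))
G = 0 (G = 22/11 - 4/2 = 22*(1/11) - 4*1/2 = 2 - 2 = 0)
E(-7)*(39 + G) = ((1/2)*(1 - 7)/(-7))*(39 + 0) = ((1/2)*(-1/7)*(-6))*39 = (3/7)*39 = 117/7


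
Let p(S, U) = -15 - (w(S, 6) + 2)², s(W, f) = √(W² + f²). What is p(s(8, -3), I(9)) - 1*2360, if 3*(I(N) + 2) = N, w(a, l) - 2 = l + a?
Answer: -2548 - 20*√73 ≈ -2718.9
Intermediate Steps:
w(a, l) = 2 + a + l (w(a, l) = 2 + (l + a) = 2 + (a + l) = 2 + a + l)
I(N) = -2 + N/3
p(S, U) = -15 - (10 + S)² (p(S, U) = -15 - ((2 + S + 6) + 2)² = -15 - ((8 + S) + 2)² = -15 - (10 + S)²)
p(s(8, -3), I(9)) - 1*2360 = (-15 - (10 + √(8² + (-3)²))²) - 1*2360 = (-15 - (10 + √(64 + 9))²) - 2360 = (-15 - (10 + √73)²) - 2360 = -2375 - (10 + √73)²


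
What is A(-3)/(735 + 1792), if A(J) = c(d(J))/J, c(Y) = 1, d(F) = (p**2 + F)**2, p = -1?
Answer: -1/7581 ≈ -0.00013191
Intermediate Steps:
d(F) = (1 + F)**2 (d(F) = ((-1)**2 + F)**2 = (1 + F)**2)
A(J) = 1/J
A(-3)/(735 + 1792) = 1/((-3)*(735 + 1792)) = -1/3/2527 = -1/3*1/2527 = -1/7581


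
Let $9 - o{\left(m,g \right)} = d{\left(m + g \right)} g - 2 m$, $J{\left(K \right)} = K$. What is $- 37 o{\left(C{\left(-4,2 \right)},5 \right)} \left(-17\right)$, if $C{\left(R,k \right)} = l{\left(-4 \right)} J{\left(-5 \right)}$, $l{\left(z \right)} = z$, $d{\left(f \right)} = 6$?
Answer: $11951$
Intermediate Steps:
$C{\left(R,k \right)} = 20$ ($C{\left(R,k \right)} = \left(-4\right) \left(-5\right) = 20$)
$o{\left(m,g \right)} = 9 - 6 g + 2 m$ ($o{\left(m,g \right)} = 9 - \left(6 g - 2 m\right) = 9 - \left(- 2 m + 6 g\right) = 9 - 6 g + 2 m$)
$- 37 o{\left(C{\left(-4,2 \right)},5 \right)} \left(-17\right) = - 37 \left(9 - 30 + 2 \cdot 20\right) \left(-17\right) = - 37 \left(9 - 30 + 40\right) \left(-17\right) = \left(-37\right) 19 \left(-17\right) = \left(-703\right) \left(-17\right) = 11951$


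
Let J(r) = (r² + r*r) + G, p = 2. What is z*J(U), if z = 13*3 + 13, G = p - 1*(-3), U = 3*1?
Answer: 1196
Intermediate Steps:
U = 3
G = 5 (G = 2 - 1*(-3) = 2 + 3 = 5)
J(r) = 5 + 2*r² (J(r) = (r² + r*r) + 5 = (r² + r²) + 5 = 2*r² + 5 = 5 + 2*r²)
z = 52 (z = 39 + 13 = 52)
z*J(U) = 52*(5 + 2*3²) = 52*(5 + 2*9) = 52*(5 + 18) = 52*23 = 1196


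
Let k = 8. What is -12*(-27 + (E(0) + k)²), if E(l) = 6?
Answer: -2028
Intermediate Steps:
-12*(-27 + (E(0) + k)²) = -12*(-27 + (6 + 8)²) = -12*(-27 + 14²) = -12*(-27 + 196) = -12*169 = -2028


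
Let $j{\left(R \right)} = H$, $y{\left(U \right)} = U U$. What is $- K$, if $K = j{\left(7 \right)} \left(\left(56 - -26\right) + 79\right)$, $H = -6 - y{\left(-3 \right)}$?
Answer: $2415$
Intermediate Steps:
$y{\left(U \right)} = U^{2}$
$H = -15$ ($H = -6 - \left(-3\right)^{2} = -6 - 9 = -15$)
$j{\left(R \right)} = -15$
$K = -2415$ ($K = - 15 \left(\left(56 - -26\right) + 79\right) = - 15 \left(\left(56 + 26\right) + 79\right) = - 15 \left(82 + 79\right) = \left(-15\right) 161 = -2415$)
$- K = \left(-1\right) \left(-2415\right) = 2415$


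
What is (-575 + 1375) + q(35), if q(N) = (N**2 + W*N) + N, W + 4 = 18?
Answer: 2550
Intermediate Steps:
W = 14 (W = -4 + 18 = 14)
q(N) = N**2 + 15*N (q(N) = (N**2 + 14*N) + N = N**2 + 15*N)
(-575 + 1375) + q(35) = (-575 + 1375) + 35*(15 + 35) = 800 + 35*50 = 800 + 1750 = 2550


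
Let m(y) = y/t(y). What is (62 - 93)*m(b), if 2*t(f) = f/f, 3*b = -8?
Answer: 496/3 ≈ 165.33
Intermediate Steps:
b = -8/3 (b = (⅓)*(-8) = -8/3 ≈ -2.6667)
t(f) = ½ (t(f) = (f/f)/2 = (½)*1 = ½)
m(y) = 2*y (m(y) = y/(½) = y*2 = 2*y)
(62 - 93)*m(b) = (62 - 93)*(2*(-8/3)) = -31*(-16/3) = 496/3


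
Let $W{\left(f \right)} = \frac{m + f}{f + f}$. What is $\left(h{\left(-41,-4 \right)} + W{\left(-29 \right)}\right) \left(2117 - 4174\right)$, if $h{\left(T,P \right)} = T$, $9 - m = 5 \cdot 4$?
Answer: $\frac{2404633}{29} \approx 82918.0$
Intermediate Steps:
$m = -11$ ($m = 9 - 5 \cdot 4 = 9 - 20 = -11$)
$W{\left(f \right)} = \frac{-11 + f}{2 f}$ ($W{\left(f \right)} = \frac{-11 + f}{f + f} = \frac{-11 + f}{2 f}$)
$\left(h{\left(-41,-4 \right)} + W{\left(-29 \right)}\right) \left(2117 - 4174\right) = \left(-41 + \frac{-11 - 29}{2 \left(-29\right)}\right) \left(2117 - 4174\right) = \left(-41 + \frac{1}{2} \left(- \frac{1}{29}\right) \left(-40\right)\right) \left(-2057\right) = \left(-41 + \frac{20}{29}\right) \left(-2057\right) = \left(- \frac{1169}{29}\right) \left(-2057\right) = \frac{2404633}{29}$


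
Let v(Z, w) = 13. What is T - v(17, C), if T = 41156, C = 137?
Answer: 41143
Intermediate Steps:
T - v(17, C) = 41156 - 1*13 = 41156 - 13 = 41143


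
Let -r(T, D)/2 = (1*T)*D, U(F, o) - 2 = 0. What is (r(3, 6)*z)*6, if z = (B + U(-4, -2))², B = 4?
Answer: -7776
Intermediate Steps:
U(F, o) = 2 (U(F, o) = 2 + 0 = 2)
r(T, D) = -2*D*T (r(T, D) = -2*1*T*D = -2*T*D = -2*D*T)
z = 36 (z = (4 + 2)² = 6² = 36)
(r(3, 6)*z)*6 = (-2*6*3*36)*6 = -36*36*6 = -1296*6 = -7776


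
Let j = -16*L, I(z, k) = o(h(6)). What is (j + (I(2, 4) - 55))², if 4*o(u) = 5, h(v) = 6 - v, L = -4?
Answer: 1681/16 ≈ 105.06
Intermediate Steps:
o(u) = 5/4 (o(u) = (¼)*5 = 5/4)
I(z, k) = 5/4
j = 64 (j = -16*(-4) = 64)
(j + (I(2, 4) - 55))² = (64 + (5/4 - 55))² = (64 - 215/4)² = (41/4)² = 1681/16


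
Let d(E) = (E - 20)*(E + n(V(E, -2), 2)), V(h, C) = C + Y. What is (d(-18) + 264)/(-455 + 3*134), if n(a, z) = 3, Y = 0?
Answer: -834/53 ≈ -15.736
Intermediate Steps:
V(h, C) = C (V(h, C) = C + 0 = C)
d(E) = (-20 + E)*(3 + E) (d(E) = (E - 20)*(E + 3) = (-20 + E)*(3 + E))
(d(-18) + 264)/(-455 + 3*134) = ((-60 + (-18)**2 - 17*(-18)) + 264)/(-455 + 3*134) = ((-60 + 324 + 306) + 264)/(-455 + 402) = (570 + 264)/(-53) = 834*(-1/53) = -834/53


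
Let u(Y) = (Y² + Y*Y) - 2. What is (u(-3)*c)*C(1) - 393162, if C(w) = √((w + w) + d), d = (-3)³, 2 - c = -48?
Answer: -393162 + 4000*I ≈ -3.9316e+5 + 4000.0*I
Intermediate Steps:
c = 50 (c = 2 - 1*(-48) = 2 + 48 = 50)
d = -27
u(Y) = -2 + 2*Y² (u(Y) = (Y² + Y²) - 2 = 2*Y² - 2 = -2 + 2*Y²)
C(w) = √(-27 + 2*w) (C(w) = √((w + w) - 27) = √(2*w - 27) = √(-27 + 2*w))
(u(-3)*c)*C(1) - 393162 = ((-2 + 2*(-3)²)*50)*√(-27 + 2*1) - 393162 = ((-2 + 2*9)*50)*√(-27 + 2) - 393162 = ((-2 + 18)*50)*√(-25) - 393162 = (16*50)*(5*I) - 393162 = 800*(5*I) - 393162 = 4000*I - 393162 = -393162 + 4000*I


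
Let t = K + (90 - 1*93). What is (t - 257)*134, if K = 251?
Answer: -1206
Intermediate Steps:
t = 248 (t = 251 + (90 - 1*93) = 251 + (90 - 93) = 251 - 3 = 248)
(t - 257)*134 = (248 - 257)*134 = -9*134 = -1206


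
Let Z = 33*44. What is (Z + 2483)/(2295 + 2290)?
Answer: 787/917 ≈ 0.85823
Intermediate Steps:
Z = 1452
(Z + 2483)/(2295 + 2290) = (1452 + 2483)/(2295 + 2290) = 3935/4585 = 3935*(1/4585) = 787/917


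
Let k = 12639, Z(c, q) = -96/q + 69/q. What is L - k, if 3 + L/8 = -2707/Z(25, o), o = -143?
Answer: -3438709/27 ≈ -1.2736e+5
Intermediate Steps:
Z(c, q) = -27/q
L = -3097456/27 (L = -24 + 8*(-2707/((-27/(-143)))) = -24 + 8*(-2707/((-27*(-1/143)))) = -24 + 8*(-2707/27/143) = -24 + 8*(-2707*143/27) = -24 + 8*(-387101/27) = -24 - 3096808/27 = -3097456/27 ≈ -1.1472e+5)
L - k = -3097456/27 - 1*12639 = -3097456/27 - 12639 = -3438709/27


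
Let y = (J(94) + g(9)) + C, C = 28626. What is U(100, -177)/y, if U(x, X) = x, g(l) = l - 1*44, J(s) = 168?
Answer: 100/28759 ≈ 0.0034772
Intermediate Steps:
g(l) = -44 + l (g(l) = l - 44 = -44 + l)
y = 28759 (y = (168 + (-44 + 9)) + 28626 = (168 - 35) + 28626 = 133 + 28626 = 28759)
U(100, -177)/y = 100/28759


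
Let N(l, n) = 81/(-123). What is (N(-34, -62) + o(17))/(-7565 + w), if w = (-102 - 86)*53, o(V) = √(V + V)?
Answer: 9/239563 - √34/17529 ≈ -0.00029508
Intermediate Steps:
o(V) = √2*√V (o(V) = √(2*V) = √2*√V)
w = -9964 (w = -188*53 = -9964)
N(l, n) = -27/41 (N(l, n) = 81*(-1/123) = -27/41)
(N(-34, -62) + o(17))/(-7565 + w) = (-27/41 + √2*√17)/(-7565 - 9964) = (-27/41 + √34)/(-17529) = (-27/41 + √34)*(-1/17529) = 9/239563 - √34/17529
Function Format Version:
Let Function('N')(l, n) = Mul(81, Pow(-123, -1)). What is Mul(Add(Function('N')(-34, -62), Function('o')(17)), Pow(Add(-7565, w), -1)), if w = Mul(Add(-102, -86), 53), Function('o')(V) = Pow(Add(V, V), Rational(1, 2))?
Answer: Add(Rational(9, 239563), Mul(Rational(-1, 17529), Pow(34, Rational(1, 2)))) ≈ -0.00029508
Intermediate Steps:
Function('o')(V) = Mul(Pow(2, Rational(1, 2)), Pow(V, Rational(1, 2))) (Function('o')(V) = Pow(Mul(2, V), Rational(1, 2)) = Mul(Pow(2, Rational(1, 2)), Pow(V, Rational(1, 2))))
w = -9964 (w = Mul(-188, 53) = -9964)
Function('N')(l, n) = Rational(-27, 41) (Function('N')(l, n) = Mul(81, Rational(-1, 123)) = Rational(-27, 41))
Mul(Add(Function('N')(-34, -62), Function('o')(17)), Pow(Add(-7565, w), -1)) = Mul(Add(Rational(-27, 41), Mul(Pow(2, Rational(1, 2)), Pow(17, Rational(1, 2)))), Pow(Add(-7565, -9964), -1)) = Mul(Add(Rational(-27, 41), Pow(34, Rational(1, 2))), Pow(-17529, -1)) = Mul(Add(Rational(-27, 41), Pow(34, Rational(1, 2))), Rational(-1, 17529)) = Add(Rational(9, 239563), Mul(Rational(-1, 17529), Pow(34, Rational(1, 2))))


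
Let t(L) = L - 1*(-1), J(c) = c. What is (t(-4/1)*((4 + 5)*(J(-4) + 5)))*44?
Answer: -1188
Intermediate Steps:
t(L) = 1 + L (t(L) = L + 1 = 1 + L)
(t(-4/1)*((4 + 5)*(J(-4) + 5)))*44 = ((1 - 4/1)*((4 + 5)*(-4 + 5)))*44 = ((1 - 4*1)*(9*1))*44 = ((1 - 4)*9)*44 = -3*9*44 = -27*44 = -1188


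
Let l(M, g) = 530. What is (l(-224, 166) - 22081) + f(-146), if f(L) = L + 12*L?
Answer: -23449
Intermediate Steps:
f(L) = 13*L
(l(-224, 166) - 22081) + f(-146) = (530 - 22081) + 13*(-146) = -21551 - 1898 = -23449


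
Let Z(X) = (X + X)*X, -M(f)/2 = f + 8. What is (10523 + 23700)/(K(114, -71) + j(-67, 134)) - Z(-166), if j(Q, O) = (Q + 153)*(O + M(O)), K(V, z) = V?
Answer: -704696255/12786 ≈ -55115.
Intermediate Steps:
M(f) = -16 - 2*f (M(f) = -2*(f + 8) = -2*(8 + f) = -16 - 2*f)
Z(X) = 2*X**2 (Z(X) = (2*X)*X = 2*X**2)
j(Q, O) = (-16 - O)*(153 + Q) (j(Q, O) = (Q + 153)*(O + (-16 - 2*O)) = (153 + Q)*(-16 - O) = (-16 - O)*(153 + Q))
(10523 + 23700)/(K(114, -71) + j(-67, 134)) - Z(-166) = (10523 + 23700)/(114 + (-2448 - 153*134 - 16*(-67) - 1*134*(-67))) - 2*(-166)**2 = 34223/(114 + (-2448 - 20502 + 1072 + 8978)) - 2*27556 = 34223/(114 - 12900) - 1*55112 = 34223/(-12786) - 55112 = 34223*(-1/12786) - 55112 = -34223/12786 - 55112 = -704696255/12786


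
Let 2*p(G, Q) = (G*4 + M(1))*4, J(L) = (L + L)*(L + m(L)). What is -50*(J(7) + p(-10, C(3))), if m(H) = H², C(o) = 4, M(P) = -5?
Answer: -34700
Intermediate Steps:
J(L) = 2*L*(L + L²) (J(L) = (L + L)*(L + L²) = (2*L)*(L + L²) = 2*L*(L + L²))
p(G, Q) = -10 + 8*G (p(G, Q) = ((G*4 - 5)*4)/2 = ((4*G - 5)*4)/2 = ((-5 + 4*G)*4)/2 = (-20 + 16*G)/2 = -10 + 8*G)
-50*(J(7) + p(-10, C(3))) = -50*(2*7²*(1 + 7) + (-10 + 8*(-10))) = -50*(2*49*8 + (-10 - 80)) = -50*(784 - 90) = -50*694 = -34700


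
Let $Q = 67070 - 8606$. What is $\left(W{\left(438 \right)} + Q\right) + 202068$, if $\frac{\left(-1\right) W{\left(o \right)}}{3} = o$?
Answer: $259218$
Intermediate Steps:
$Q = 58464$
$W{\left(o \right)} = - 3 o$
$\left(W{\left(438 \right)} + Q\right) + 202068 = \left(\left(-3\right) 438 + 58464\right) + 202068 = \left(-1314 + 58464\right) + 202068 = 57150 + 202068 = 259218$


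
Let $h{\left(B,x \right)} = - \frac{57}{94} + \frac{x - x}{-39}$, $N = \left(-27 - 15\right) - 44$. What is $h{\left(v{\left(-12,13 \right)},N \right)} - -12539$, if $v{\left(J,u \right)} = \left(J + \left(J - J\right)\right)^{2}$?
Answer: $\frac{1178609}{94} \approx 12538.0$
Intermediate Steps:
$v{\left(J,u \right)} = J^{2}$ ($v{\left(J,u \right)} = \left(J + 0\right)^{2} = J^{2}$)
$N = -86$ ($N = -42 - 44 = -86$)
$h{\left(B,x \right)} = - \frac{57}{94}$ ($h{\left(B,x \right)} = \left(-57\right) \frac{1}{94} + 0 \left(- \frac{1}{39}\right) = - \frac{57}{94} + 0 = - \frac{57}{94}$)
$h{\left(v{\left(-12,13 \right)},N \right)} - -12539 = - \frac{57}{94} - -12539 = - \frac{57}{94} + 12539 = \frac{1178609}{94}$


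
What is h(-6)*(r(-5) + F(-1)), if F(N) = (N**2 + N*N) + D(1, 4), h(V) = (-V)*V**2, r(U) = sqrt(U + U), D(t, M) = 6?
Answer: 1728 + 216*I*sqrt(10) ≈ 1728.0 + 683.05*I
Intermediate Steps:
r(U) = sqrt(2)*sqrt(U) (r(U) = sqrt(2*U) = sqrt(2)*sqrt(U))
h(V) = -V**3
F(N) = 6 + 2*N**2 (F(N) = (N**2 + N*N) + 6 = (N**2 + N**2) + 6 = 2*N**2 + 6 = 6 + 2*N**2)
h(-6)*(r(-5) + F(-1)) = (-1*(-6)**3)*(sqrt(2)*sqrt(-5) + (6 + 2*(-1)**2)) = (-1*(-216))*(sqrt(2)*(I*sqrt(5)) + (6 + 2*1)) = 216*(I*sqrt(10) + (6 + 2)) = 216*(I*sqrt(10) + 8) = 216*(8 + I*sqrt(10)) = 1728 + 216*I*sqrt(10)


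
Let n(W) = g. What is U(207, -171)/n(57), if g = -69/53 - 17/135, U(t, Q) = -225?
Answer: 1609875/10216 ≈ 157.58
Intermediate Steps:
g = -10216/7155 (g = -69*1/53 - 17*1/135 = -69/53 - 17/135 = -10216/7155 ≈ -1.4278)
n(W) = -10216/7155
U(207, -171)/n(57) = -225/(-10216/7155) = -225*(-7155/10216) = 1609875/10216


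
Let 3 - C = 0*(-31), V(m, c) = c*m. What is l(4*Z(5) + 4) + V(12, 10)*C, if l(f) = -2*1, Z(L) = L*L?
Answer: 358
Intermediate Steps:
Z(L) = L**2
l(f) = -2
C = 3 (C = 3 - 0*(-31) = 3 - 1*0 = 3 + 0 = 3)
l(4*Z(5) + 4) + V(12, 10)*C = -2 + (10*12)*3 = -2 + 120*3 = -2 + 360 = 358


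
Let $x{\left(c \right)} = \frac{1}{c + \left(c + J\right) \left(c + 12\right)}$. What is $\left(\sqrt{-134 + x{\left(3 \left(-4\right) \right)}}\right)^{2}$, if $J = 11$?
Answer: $- \frac{1609}{12} \approx -134.08$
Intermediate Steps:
$x{\left(c \right)} = \frac{1}{c + \left(11 + c\right) \left(12 + c\right)}$ ($x{\left(c \right)} = \frac{1}{c + \left(c + 11\right) \left(c + 12\right)} = \frac{1}{c + \left(11 + c\right) \left(12 + c\right)}$)
$\left(\sqrt{-134 + x{\left(3 \left(-4\right) \right)}}\right)^{2} = \left(\sqrt{-134 + \frac{1}{132 + \left(3 \left(-4\right)\right)^{2} + 24 \cdot 3 \left(-4\right)}}\right)^{2} = \left(\sqrt{-134 + \frac{1}{132 + \left(-12\right)^{2} + 24 \left(-12\right)}}\right)^{2} = \left(\sqrt{-134 + \frac{1}{132 + 144 - 288}}\right)^{2} = \left(\sqrt{-134 + \frac{1}{-12}}\right)^{2} = \left(\sqrt{-134 - \frac{1}{12}}\right)^{2} = \left(\sqrt{- \frac{1609}{12}}\right)^{2} = \left(\frac{i \sqrt{4827}}{6}\right)^{2} = - \frac{1609}{12}$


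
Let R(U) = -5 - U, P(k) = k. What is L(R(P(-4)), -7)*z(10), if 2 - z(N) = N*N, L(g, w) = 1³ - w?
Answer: -784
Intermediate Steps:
L(g, w) = 1 - w
z(N) = 2 - N² (z(N) = 2 - N*N = 2 - N²)
L(R(P(-4)), -7)*z(10) = (1 - 1*(-7))*(2 - 1*10²) = (1 + 7)*(2 - 1*100) = 8*(2 - 100) = 8*(-98) = -784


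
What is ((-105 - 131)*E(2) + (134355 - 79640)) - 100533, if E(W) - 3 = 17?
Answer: -50538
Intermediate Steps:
E(W) = 20 (E(W) = 3 + 17 = 20)
((-105 - 131)*E(2) + (134355 - 79640)) - 100533 = ((-105 - 131)*20 + (134355 - 79640)) - 100533 = (-236*20 + 54715) - 100533 = (-4720 + 54715) - 100533 = 49995 - 100533 = -50538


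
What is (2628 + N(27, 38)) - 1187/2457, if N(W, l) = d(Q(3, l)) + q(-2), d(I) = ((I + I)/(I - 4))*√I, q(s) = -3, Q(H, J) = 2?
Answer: 6448438/2457 - 2*√2 ≈ 2621.7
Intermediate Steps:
d(I) = 2*I^(3/2)/(-4 + I) (d(I) = ((2*I)/(-4 + I))*√I = (2*I/(-4 + I))*√I = 2*I^(3/2)/(-4 + I))
N(W, l) = -3 - 2*√2 (N(W, l) = 2*2^(3/2)/(-4 + 2) - 3 = 2*(2*√2)/(-2) - 3 = 2*(2*√2)*(-½) - 3 = -2*√2 - 3 = -3 - 2*√2)
(2628 + N(27, 38)) - 1187/2457 = (2628 + (-3 - 2*√2)) - 1187/2457 = (2625 - 2*√2) - 1187*1/2457 = (2625 - 2*√2) - 1187/2457 = 6448438/2457 - 2*√2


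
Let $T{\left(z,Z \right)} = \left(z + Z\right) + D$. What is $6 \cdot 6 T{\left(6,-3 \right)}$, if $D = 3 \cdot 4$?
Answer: $540$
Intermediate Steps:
$D = 12$
$T{\left(z,Z \right)} = 12 + Z + z$ ($T{\left(z,Z \right)} = \left(z + Z\right) + 12 = \left(Z + z\right) + 12 = 12 + Z + z$)
$6 \cdot 6 T{\left(6,-3 \right)} = 6 \cdot 6 \left(12 - 3 + 6\right) = 36 \cdot 15 = 540$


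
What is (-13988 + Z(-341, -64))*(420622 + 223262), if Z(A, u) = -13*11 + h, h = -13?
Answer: -9107095296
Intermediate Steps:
Z(A, u) = -156 (Z(A, u) = -13*11 - 13 = -143 - 13 = -156)
(-13988 + Z(-341, -64))*(420622 + 223262) = (-13988 - 156)*(420622 + 223262) = -14144*643884 = -9107095296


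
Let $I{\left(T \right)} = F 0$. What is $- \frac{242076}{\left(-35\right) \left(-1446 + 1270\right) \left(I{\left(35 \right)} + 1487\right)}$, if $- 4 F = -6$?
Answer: $- \frac{60519}{2289980} \approx -0.026428$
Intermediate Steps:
$F = \frac{3}{2}$ ($F = \left(- \frac{1}{4}\right) \left(-6\right) = \frac{3}{2} \approx 1.5$)
$I{\left(T \right)} = 0$ ($I{\left(T \right)} = \frac{3}{2} \cdot 0 = 0$)
$- \frac{242076}{\left(-35\right) \left(-1446 + 1270\right) \left(I{\left(35 \right)} + 1487\right)} = - \frac{242076}{\left(-35\right) \left(-1446 + 1270\right) \left(0 + 1487\right)} = - \frac{242076}{\left(-35\right) \left(\left(-176\right) 1487\right)} = - \frac{242076}{\left(-35\right) \left(-261712\right)} = - \frac{242076}{9159920} = \left(-242076\right) \frac{1}{9159920} = - \frac{60519}{2289980}$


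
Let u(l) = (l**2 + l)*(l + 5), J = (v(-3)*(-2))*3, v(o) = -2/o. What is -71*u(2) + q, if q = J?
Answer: -2986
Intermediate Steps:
J = -4 (J = (-2/(-3)*(-2))*3 = (-2*(-1/3)*(-2))*3 = ((2/3)*(-2))*3 = -4/3*3 = -4)
q = -4
u(l) = (5 + l)*(l + l**2) (u(l) = (l + l**2)*(5 + l) = (5 + l)*(l + l**2))
-71*u(2) + q = -142*(5 + 2**2 + 6*2) - 4 = -142*(5 + 4 + 12) - 4 = -142*21 - 4 = -71*42 - 4 = -2982 - 4 = -2986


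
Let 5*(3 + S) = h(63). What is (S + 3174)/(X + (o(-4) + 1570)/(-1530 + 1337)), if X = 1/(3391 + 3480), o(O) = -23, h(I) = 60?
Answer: -4220985849/10629244 ≈ -397.11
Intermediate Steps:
S = 9 (S = -3 + (⅕)*60 = -3 + 12 = 9)
X = 1/6871 ≈ 0.00014554
(S + 3174)/(X + (o(-4) + 1570)/(-1530 + 1337)) = (9 + 3174)/(1/6871 + (-23 + 1570)/(-1530 + 1337)) = 3183/(1/6871 + 1547/(-193)) = 3183/(1/6871 + 1547*(-1/193)) = 3183/(1/6871 - 1547/193) = 3183/(-10629244/1326103) = 3183*(-1326103/10629244) = -4220985849/10629244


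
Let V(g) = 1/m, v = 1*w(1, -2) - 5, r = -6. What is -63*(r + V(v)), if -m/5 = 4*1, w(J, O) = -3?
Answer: 7623/20 ≈ 381.15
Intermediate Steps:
m = -20 ≈ -20.000
v = -8 (v = 1*(-3) - 5 = -3 - 5 = -8)
V(g) = -1/20 (V(g) = 1/(-20) = -1/20)
-63*(r + V(v)) = -63*(-6 - 1/20) = -63*(-121/20) = 7623/20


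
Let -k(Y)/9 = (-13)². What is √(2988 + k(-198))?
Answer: 3*√163 ≈ 38.301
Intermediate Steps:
k(Y) = -1521 (k(Y) = -9*(-13)² = -9*169 = -1521)
√(2988 + k(-198)) = √(2988 - 1521) = √1467 = 3*√163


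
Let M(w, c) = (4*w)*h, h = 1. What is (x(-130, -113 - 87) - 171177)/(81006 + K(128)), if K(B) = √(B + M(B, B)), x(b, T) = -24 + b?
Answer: -6939419493/3280985698 + 342662*√10/1640492849 ≈ -2.1144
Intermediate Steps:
M(w, c) = 4*w (M(w, c) = (4*w)*1 = 4*w)
K(B) = √5*√B (K(B) = √(B + 4*B) = √(5*B) = √5*√B)
(x(-130, -113 - 87) - 171177)/(81006 + K(128)) = ((-24 - 130) - 171177)/(81006 + √5*√128) = (-154 - 171177)/(81006 + √5*(8*√2)) = -171331/(81006 + 8*√10)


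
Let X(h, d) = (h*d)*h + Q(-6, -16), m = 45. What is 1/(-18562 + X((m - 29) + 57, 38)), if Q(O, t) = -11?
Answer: 1/183929 ≈ 5.4369e-6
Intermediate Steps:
X(h, d) = -11 + d*h² (X(h, d) = (h*d)*h - 11 = (d*h)*h - 11 = d*h² - 11 = -11 + d*h²)
1/(-18562 + X((m - 29) + 57, 38)) = 1/(-18562 + (-11 + 38*((45 - 29) + 57)²)) = 1/(-18562 + (-11 + 38*(16 + 57)²)) = 1/(-18562 + (-11 + 38*73²)) = 1/(-18562 + (-11 + 38*5329)) = 1/(-18562 + (-11 + 202502)) = 1/(-18562 + 202491) = 1/183929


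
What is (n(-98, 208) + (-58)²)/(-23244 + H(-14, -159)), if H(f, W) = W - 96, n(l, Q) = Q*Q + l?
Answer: -5170/2611 ≈ -1.9801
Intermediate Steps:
n(l, Q) = l + Q² (n(l, Q) = Q² + l = l + Q²)
H(f, W) = -96 + W
(n(-98, 208) + (-58)²)/(-23244 + H(-14, -159)) = ((-98 + 208²) + (-58)²)/(-23244 + (-96 - 159)) = ((-98 + 43264) + 3364)/(-23244 - 255) = (43166 + 3364)/(-23499) = 46530*(-1/23499) = -5170/2611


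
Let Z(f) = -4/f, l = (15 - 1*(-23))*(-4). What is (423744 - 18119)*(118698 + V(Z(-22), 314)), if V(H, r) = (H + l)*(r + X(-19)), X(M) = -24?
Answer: 30288313750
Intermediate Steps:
l = -152 (l = (15 + 23)*(-4) = 38*(-4) = -152)
V(H, r) = (-152 + H)*(-24 + r) (V(H, r) = (H - 152)*(r - 24) = (-152 + H)*(-24 + r))
(423744 - 18119)*(118698 + V(Z(-22), 314)) = (423744 - 18119)*(118698 + (3648 - 152*314 - (-96)/(-22) - 4/(-22)*314)) = 405625*(118698 + (3648 - 47728 - (-96)*(-1)/22 - 4*(-1/22)*314)) = 405625*(118698 + (3648 - 47728 - 24*2/11 + (2/11)*314)) = 405625*(118698 + (3648 - 47728 - 48/11 + 628/11)) = 405625*(118698 - 484300/11) = 405625*(821378/11) = 30288313750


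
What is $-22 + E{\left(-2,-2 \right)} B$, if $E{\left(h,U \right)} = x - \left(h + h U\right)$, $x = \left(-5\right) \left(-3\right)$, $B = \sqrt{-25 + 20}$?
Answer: $-22 + 13 i \sqrt{5} \approx -22.0 + 29.069 i$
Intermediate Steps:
$B = i \sqrt{5}$ ($B = \sqrt{-5} = i \sqrt{5} \approx 2.2361 i$)
$x = 15$
$E{\left(h,U \right)} = 15 - h - U h$ ($E{\left(h,U \right)} = 15 - \left(h + h U\right) = 15 - \left(h + U h\right) = 15 - h - U h$)
$-22 + E{\left(-2,-2 \right)} B = -22 + \left(15 - -2 - \left(-2\right) \left(-2\right)\right) i \sqrt{5} = -22 + \left(15 + 2 - 4\right) i \sqrt{5} = -22 + 13 i \sqrt{5}$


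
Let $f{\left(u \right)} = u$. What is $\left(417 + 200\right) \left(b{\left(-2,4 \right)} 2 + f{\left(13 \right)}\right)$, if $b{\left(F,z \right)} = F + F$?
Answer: $3085$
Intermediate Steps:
$b{\left(F,z \right)} = 2 F$
$\left(417 + 200\right) \left(b{\left(-2,4 \right)} 2 + f{\left(13 \right)}\right) = \left(417 + 200\right) \left(2 \left(-2\right) 2 + 13\right) = 617 \left(\left(-4\right) 2 + 13\right) = 617 \left(-8 + 13\right) = 617 \cdot 5 = 3085$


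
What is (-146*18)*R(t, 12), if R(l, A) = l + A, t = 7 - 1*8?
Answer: -28908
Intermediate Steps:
t = -1 (t = 7 - 8 = -1)
R(l, A) = A + l
(-146*18)*R(t, 12) = (-146*18)*(12 - 1) = -2628*11 = -28908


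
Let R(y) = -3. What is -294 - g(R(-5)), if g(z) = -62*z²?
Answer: 264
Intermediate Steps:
-294 - g(R(-5)) = -294 - (-62)*(-3)² = -294 - (-62)*9 = -294 - 1*(-558) = -294 + 558 = 264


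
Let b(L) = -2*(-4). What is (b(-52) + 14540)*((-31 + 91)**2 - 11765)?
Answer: -118784420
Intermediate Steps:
b(L) = 8
(b(-52) + 14540)*((-31 + 91)**2 - 11765) = (8 + 14540)*((-31 + 91)**2 - 11765) = 14548*(60**2 - 11765) = 14548*(3600 - 11765) = 14548*(-8165) = -118784420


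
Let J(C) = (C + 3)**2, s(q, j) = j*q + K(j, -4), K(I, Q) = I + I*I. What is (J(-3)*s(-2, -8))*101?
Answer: 0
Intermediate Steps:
K(I, Q) = I + I**2
s(q, j) = j*q + j*(1 + j)
J(C) = (3 + C)**2
(J(-3)*s(-2, -8))*101 = ((3 - 3)**2*(-8*(1 - 8 - 2)))*101 = (0**2*(-8*(-9)))*101 = (0*72)*101 = 0*101 = 0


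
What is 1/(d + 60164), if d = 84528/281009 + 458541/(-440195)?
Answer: 123698756755/7442120356062911 ≈ 1.6621e-5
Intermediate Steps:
d = -91645344909/123698756755 (d = 84528*(1/281009) + 458541*(-1/440195) = 84528/281009 - 458541/440195 = -91645344909/123698756755 ≈ -0.74088)
1/(d + 60164) = 1/(-91645344909/123698756755 + 60164) = 1/(7442120356062911/123698756755) = 123698756755/7442120356062911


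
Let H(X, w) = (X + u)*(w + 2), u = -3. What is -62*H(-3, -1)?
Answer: 372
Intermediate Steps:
H(X, w) = (-3 + X)*(2 + w) (H(X, w) = (X - 3)*(w + 2) = (-3 + X)*(2 + w))
-62*H(-3, -1) = -62*(-6 - 3*(-1) + 2*(-3) - 3*(-1)) = -62*(-6 + 3 - 6 + 3) = -62*(-6) = 372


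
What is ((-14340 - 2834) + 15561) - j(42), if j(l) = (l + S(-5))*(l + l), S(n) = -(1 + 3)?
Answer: -4805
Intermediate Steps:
S(n) = -4 (S(n) = -1*4 = -4)
j(l) = 2*l*(-4 + l) (j(l) = (l - 4)*(l + l) = (-4 + l)*(2*l) = 2*l*(-4 + l))
((-14340 - 2834) + 15561) - j(42) = ((-14340 - 2834) + 15561) - 2*42*(-4 + 42) = (-17174 + 15561) - 2*42*38 = -1613 - 1*3192 = -1613 - 3192 = -4805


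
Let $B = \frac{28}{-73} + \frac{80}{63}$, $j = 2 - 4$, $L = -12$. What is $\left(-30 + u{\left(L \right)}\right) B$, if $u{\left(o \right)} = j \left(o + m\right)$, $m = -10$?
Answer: $\frac{8152}{657} \approx 12.408$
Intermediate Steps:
$j = -2$
$B = \frac{4076}{4599}$ ($B = 28 \left(- \frac{1}{73}\right) + 80 \cdot \frac{1}{63} = - \frac{28}{73} + \frac{80}{63} = \frac{4076}{4599} \approx 0.88628$)
$u{\left(o \right)} = 20 - 2 o$ ($u{\left(o \right)} = - 2 \left(o - 10\right) = - 2 \left(-10 + o\right) = 20 - 2 o$)
$\left(-30 + u{\left(L \right)}\right) B = \left(-30 + \left(20 - -24\right)\right) \frac{4076}{4599} = \left(-30 + \left(20 + 24\right)\right) \frac{4076}{4599} = \left(-30 + 44\right) \frac{4076}{4599} = 14 \cdot \frac{4076}{4599} = \frac{8152}{657}$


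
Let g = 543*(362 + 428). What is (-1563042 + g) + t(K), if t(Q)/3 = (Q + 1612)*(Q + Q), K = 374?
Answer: 3322512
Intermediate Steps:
t(Q) = 6*Q*(1612 + Q) (t(Q) = 3*((Q + 1612)*(Q + Q)) = 3*((1612 + Q)*(2*Q)) = 3*(2*Q*(1612 + Q)) = 6*Q*(1612 + Q))
g = 428970 (g = 543*790 = 428970)
(-1563042 + g) + t(K) = (-1563042 + 428970) + 6*374*(1612 + 374) = -1134072 + 6*374*1986 = -1134072 + 4456584 = 3322512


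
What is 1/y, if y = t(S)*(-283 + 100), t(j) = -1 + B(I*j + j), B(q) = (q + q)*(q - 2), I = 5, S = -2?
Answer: -1/61305 ≈ -1.6312e-5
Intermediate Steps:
B(q) = 2*q*(-2 + q) (B(q) = (2*q)*(-2 + q) = 2*q*(-2 + q))
t(j) = -1 + 12*j*(-2 + 6*j) (t(j) = -1 + 2*(5*j + j)*(-2 + (5*j + j)) = -1 + 2*(6*j)*(-2 + 6*j) = -1 + 12*j*(-2 + 6*j))
y = -61305 (y = (-1 + 24*(-2)*(-1 + 3*(-2)))*(-283 + 100) = (-1 + 24*(-2)*(-1 - 6))*(-183) = (-1 + 24*(-2)*(-7))*(-183) = (-1 + 336)*(-183) = 335*(-183) = -61305)
1/y = 1/(-61305) = -1/61305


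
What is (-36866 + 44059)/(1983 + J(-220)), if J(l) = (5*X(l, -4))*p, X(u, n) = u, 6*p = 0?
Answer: 7193/1983 ≈ 3.6273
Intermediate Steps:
p = 0 (p = (⅙)*0 = 0)
J(l) = 0 (J(l) = (5*l)*0 = 0)
(-36866 + 44059)/(1983 + J(-220)) = (-36866 + 44059)/(1983 + 0) = 7193/1983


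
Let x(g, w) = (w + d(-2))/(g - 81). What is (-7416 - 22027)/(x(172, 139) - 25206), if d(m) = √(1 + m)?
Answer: 6145291051991/5260633070450 + 2679313*I/5260633070450 ≈ 1.1682 + 5.0931e-7*I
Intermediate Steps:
x(g, w) = (I + w)/(-81 + g) (x(g, w) = (w + √(1 - 2))/(g - 81) = (w + √(-1))/(-81 + g) = (w + I)/(-81 + g) = (I + w)/(-81 + g))
(-7416 - 22027)/(x(172, 139) - 25206) = (-7416 - 22027)/((I + 139)/(-81 + 172) - 25206) = -29443/((139 + I)/91 - 25206) = -29443/((139/91 + I/91) - 25206) = -29443*8281*(-2293607/91 - I/91)/5260633070450 = -243817483*(-2293607/91 - I/91)/5260633070450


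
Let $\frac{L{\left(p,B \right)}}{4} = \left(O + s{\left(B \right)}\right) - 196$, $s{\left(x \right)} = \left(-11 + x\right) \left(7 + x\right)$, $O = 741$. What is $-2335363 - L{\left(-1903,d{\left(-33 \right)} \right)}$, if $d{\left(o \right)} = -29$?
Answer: $-2341063$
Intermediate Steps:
$L{\left(p,B \right)} = 1872 - 16 B + 4 B^{2}$ ($L{\left(p,B \right)} = 4 \left(\left(741 - \left(77 - B^{2} + 4 B\right)\right) - 196\right) = 4 \left(\left(664 + B^{2} - 4 B\right) - 196\right) = 4 \left(468 + B^{2} - 4 B\right) = 1872 - 16 B + 4 B^{2}$)
$-2335363 - L{\left(-1903,d{\left(-33 \right)} \right)} = -2335363 - \left(1872 - -464 + 4 \left(-29\right)^{2}\right) = -2335363 - \left(1872 + 464 + 4 \cdot 841\right) = -2335363 - \left(1872 + 464 + 3364\right) = -2335363 - 5700 = -2341063$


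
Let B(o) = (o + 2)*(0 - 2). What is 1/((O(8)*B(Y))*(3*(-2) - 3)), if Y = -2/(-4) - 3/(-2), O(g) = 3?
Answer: 1/216 ≈ 0.0046296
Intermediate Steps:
Y = 2 (Y = -2*(-1/4) - 3*(-1/2) = 1/2 + 3/2 = 2)
B(o) = -4 - 2*o (B(o) = (2 + o)*(-2) = -4 - 2*o)
1/((O(8)*B(Y))*(3*(-2) - 3)) = 1/((3*(-4 - 2*2))*(3*(-2) - 3)) = 1/((3*(-4 - 4))*(-6 - 3)) = 1/((3*(-8))*(-9)) = 1/(-24*(-9)) = 1/216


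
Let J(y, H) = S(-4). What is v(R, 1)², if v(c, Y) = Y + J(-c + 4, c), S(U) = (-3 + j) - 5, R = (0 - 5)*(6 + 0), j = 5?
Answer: 4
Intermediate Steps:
R = -30 (R = -5*6 = -30)
S(U) = -3 (S(U) = (-3 + 5) - 5 = 2 - 5 = -3)
J(y, H) = -3
v(c, Y) = -3 + Y (v(c, Y) = Y - 3 = -3 + Y)
v(R, 1)² = (-3 + 1)² = (-2)² = 4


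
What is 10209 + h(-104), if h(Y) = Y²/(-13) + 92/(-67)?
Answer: 628167/67 ≈ 9375.6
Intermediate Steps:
h(Y) = -92/67 - Y²/13 (h(Y) = Y²*(-1/13) + 92*(-1/67) = -Y²/13 - 92/67 = -92/67 - Y²/13)
10209 + h(-104) = 10209 + (-92/67 - 1/13*(-104)²) = 10209 + (-92/67 - 1/13*10816) = 10209 + (-92/67 - 832) = 10209 - 55836/67 = 628167/67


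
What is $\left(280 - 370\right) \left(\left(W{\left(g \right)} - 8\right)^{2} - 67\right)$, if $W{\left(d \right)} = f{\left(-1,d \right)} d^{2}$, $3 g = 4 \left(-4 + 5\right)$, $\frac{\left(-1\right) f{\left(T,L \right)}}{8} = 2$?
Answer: $- \frac{1021570}{9} \approx -1.1351 \cdot 10^{5}$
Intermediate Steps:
$f{\left(T,L \right)} = -16$ ($f{\left(T,L \right)} = \left(-8\right) 2 = -16$)
$g = \frac{4}{3}$ ($g = \frac{4 \left(-4 + 5\right)}{3} = \frac{4 \cdot 1}{3} = \frac{1}{3} \cdot 4 = \frac{4}{3} \approx 1.3333$)
$W{\left(d \right)} = - 16 d^{2}$
$\left(280 - 370\right) \left(\left(W{\left(g \right)} - 8\right)^{2} - 67\right) = \left(280 - 370\right) \left(\left(- 16 \left(\frac{4}{3}\right)^{2} - 8\right)^{2} - 67\right) = - 90 \left(\left(\left(-16\right) \frac{16}{9} - 8\right)^{2} - 67\right) = - 90 \left(\left(- \frac{256}{9} - 8\right)^{2} - 67\right) = - 90 \left(\left(- \frac{328}{9}\right)^{2} - 67\right) = - 90 \left(\frac{107584}{81} - 67\right) = \left(-90\right) \frac{102157}{81} = - \frac{1021570}{9}$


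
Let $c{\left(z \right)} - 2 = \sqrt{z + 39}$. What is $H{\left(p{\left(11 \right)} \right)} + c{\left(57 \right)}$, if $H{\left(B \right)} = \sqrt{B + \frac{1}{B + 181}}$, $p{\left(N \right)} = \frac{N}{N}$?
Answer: $2 + 4 \sqrt{6} + \frac{\sqrt{33306}}{182} \approx 12.801$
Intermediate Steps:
$p{\left(N \right)} = 1$
$H{\left(B \right)} = \sqrt{B + \frac{1}{181 + B}}$
$c{\left(z \right)} = 2 + \sqrt{39 + z}$ ($c{\left(z \right)} = 2 + \sqrt{z + 39} = 2 + \sqrt{39 + z}$)
$H{\left(p{\left(11 \right)} \right)} + c{\left(57 \right)} = \sqrt{\frac{1 + 1 \left(181 + 1\right)}{181 + 1}} + \left(2 + \sqrt{39 + 57}\right) = \sqrt{\frac{1 + 1 \cdot 182}{182}} + \left(2 + \sqrt{96}\right) = \sqrt{\frac{1 + 182}{182}} + \left(2 + 4 \sqrt{6}\right) = \sqrt{\frac{1}{182} \cdot 183} + \left(2 + 4 \sqrt{6}\right) = \sqrt{\frac{183}{182}} + \left(2 + 4 \sqrt{6}\right) = \frac{\sqrt{33306}}{182} + \left(2 + 4 \sqrt{6}\right) = 2 + 4 \sqrt{6} + \frac{\sqrt{33306}}{182}$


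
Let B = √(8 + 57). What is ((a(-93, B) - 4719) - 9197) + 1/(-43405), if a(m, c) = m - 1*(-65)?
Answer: -605239321/43405 ≈ -13944.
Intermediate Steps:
B = √65 ≈ 8.0623
a(m, c) = 65 + m (a(m, c) = m + 65 = 65 + m)
((a(-93, B) - 4719) - 9197) + 1/(-43405) = (((65 - 93) - 4719) - 9197) + 1/(-43405) = ((-28 - 4719) - 9197) - 1/43405 = (-4747 - 9197) - 1/43405 = -13944 - 1/43405 = -605239321/43405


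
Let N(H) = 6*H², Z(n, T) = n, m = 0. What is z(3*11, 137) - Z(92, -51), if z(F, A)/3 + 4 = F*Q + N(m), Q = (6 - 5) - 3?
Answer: -302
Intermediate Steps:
Q = -2 (Q = 1 - 3 = -2)
z(F, A) = -12 - 6*F (z(F, A) = -12 + 3*(F*(-2) + 6*0²) = -12 + 3*(-2*F + 6*0) = -12 + 3*(-2*F + 0) = -12 + 3*(-2*F) = -12 - 6*F)
z(3*11, 137) - Z(92, -51) = (-12 - 18*11) - 1*92 = (-12 - 6*33) - 92 = (-12 - 198) - 92 = -210 - 92 = -302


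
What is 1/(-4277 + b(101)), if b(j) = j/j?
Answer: -1/4276 ≈ -0.00023386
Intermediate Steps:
b(j) = 1
1/(-4277 + b(101)) = 1/(-4277 + 1) = 1/(-4276) = -1/4276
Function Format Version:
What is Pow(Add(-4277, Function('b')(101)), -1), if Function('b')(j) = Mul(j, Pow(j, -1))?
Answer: Rational(-1, 4276) ≈ -0.00023386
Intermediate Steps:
Function('b')(j) = 1
Pow(Add(-4277, Function('b')(101)), -1) = Pow(Add(-4277, 1), -1) = Pow(-4276, -1) = Rational(-1, 4276)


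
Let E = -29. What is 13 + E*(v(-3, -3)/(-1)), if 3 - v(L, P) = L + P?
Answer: 274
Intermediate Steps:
v(L, P) = 3 - L - P (v(L, P) = 3 - (L + P) = 3 + (-L - P) = 3 - L - P)
13 + E*(v(-3, -3)/(-1)) = 13 - 29*(3 - 1*(-3) - 1*(-3))/(-1) = 13 - 29*(3 + 3 + 3)*(-1) = 13 - 261*(-1) = 13 - 29*(-9) = 13 + 261 = 274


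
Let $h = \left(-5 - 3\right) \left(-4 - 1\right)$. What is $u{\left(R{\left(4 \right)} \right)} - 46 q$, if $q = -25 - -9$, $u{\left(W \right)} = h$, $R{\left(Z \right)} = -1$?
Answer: $776$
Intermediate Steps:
$h = 40$ ($h = \left(-8\right) \left(-5\right) = 40$)
$u{\left(W \right)} = 40$
$q = -16$ ($q = -25 + 9 = -16$)
$u{\left(R{\left(4 \right)} \right)} - 46 q = 40 - -736 = 40 + 736 = 776$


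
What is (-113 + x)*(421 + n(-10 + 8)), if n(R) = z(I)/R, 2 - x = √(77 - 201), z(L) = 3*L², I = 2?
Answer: -46065 - 830*I*√31 ≈ -46065.0 - 4621.2*I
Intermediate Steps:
x = 2 - 2*I*√31 (x = 2 - √(77 - 201) = 2 - √(-124) = 2 - 2*I*√31 ≈ 2.0 - 11.136*I)
n(R) = 12/R (n(R) = (3*2²)/R = (3*4)/R = 12/R)
(-113 + x)*(421 + n(-10 + 8)) = (-113 + (2 - 2*I*√31))*(421 + 12/(-10 + 8)) = (-111 - 2*I*√31)*(421 + 12/(-2)) = (-111 - 2*I*√31)*(421 + 12*(-½)) = (-111 - 2*I*√31)*(421 - 6) = (-111 - 2*I*√31)*415 = -46065 - 830*I*√31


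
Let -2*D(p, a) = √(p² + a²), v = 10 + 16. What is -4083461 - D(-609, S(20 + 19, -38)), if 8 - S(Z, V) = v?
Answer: -4083461 + 3*√41245/2 ≈ -4.0832e+6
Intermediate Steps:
v = 26
S(Z, V) = -18 (S(Z, V) = 8 - 1*26 = 8 - 26 = -18)
D(p, a) = -√(a² + p²)/2 (D(p, a) = -√(p² + a²)/2 = -√(a² + p²)/2)
-4083461 - D(-609, S(20 + 19, -38)) = -4083461 - (-1)*√((-18)² + (-609)²)/2 = -4083461 - (-1)*√(324 + 370881)/2 = -4083461 - (-1)*√371205/2 = -4083461 - (-1)*3*√41245/2 = -4083461 - (-3)*√41245/2 = -4083461 + 3*√41245/2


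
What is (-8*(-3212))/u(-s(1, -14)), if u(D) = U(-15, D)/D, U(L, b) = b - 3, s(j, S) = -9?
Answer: 38544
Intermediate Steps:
U(L, b) = -3 + b
u(D) = (-3 + D)/D
(-8*(-3212))/u(-s(1, -14)) = (-8*(-3212))/(((-3 - 1*(-9))/((-1*(-9))))) = 25696/(((-3 + 9)/9)) = 25696/(((1/9)*6)) = 25696/(2/3) = 25696*(3/2) = 38544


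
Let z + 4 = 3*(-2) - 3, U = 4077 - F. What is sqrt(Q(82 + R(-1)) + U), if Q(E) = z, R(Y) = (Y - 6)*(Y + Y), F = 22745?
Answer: I*sqrt(18681) ≈ 136.68*I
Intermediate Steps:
R(Y) = 2*Y*(-6 + Y) (R(Y) = (-6 + Y)*(2*Y) = 2*Y*(-6 + Y))
U = -18668 (U = 4077 - 1*22745 = 4077 - 22745 = -18668)
z = -13 (z = -4 + (3*(-2) - 3) = -4 + (-6 - 3) = -4 - 9 = -13)
Q(E) = -13
sqrt(Q(82 + R(-1)) + U) = sqrt(-13 - 18668) = sqrt(-18681) = I*sqrt(18681)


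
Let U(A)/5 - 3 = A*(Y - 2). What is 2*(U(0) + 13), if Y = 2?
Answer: 56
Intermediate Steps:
U(A) = 15 (U(A) = 15 + 5*(A*(2 - 2)) = 15 + 5*(A*0) = 15 + 5*0 = 15 + 0 = 15)
2*(U(0) + 13) = 2*(15 + 13) = 2*28 = 56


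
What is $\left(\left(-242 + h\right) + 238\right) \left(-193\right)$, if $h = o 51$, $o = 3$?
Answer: $-28757$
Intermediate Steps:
$h = 153$ ($h = 3 \cdot 51 = 153$)
$\left(\left(-242 + h\right) + 238\right) \left(-193\right) = \left(\left(-242 + 153\right) + 238\right) \left(-193\right) = \left(-89 + 238\right) \left(-193\right) = 149 \left(-193\right) = -28757$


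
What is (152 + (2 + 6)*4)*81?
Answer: 14904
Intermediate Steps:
(152 + (2 + 6)*4)*81 = (152 + 8*4)*81 = (152 + 32)*81 = 184*81 = 14904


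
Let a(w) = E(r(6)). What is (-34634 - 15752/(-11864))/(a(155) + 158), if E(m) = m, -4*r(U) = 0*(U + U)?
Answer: -51360253/234314 ≈ -219.19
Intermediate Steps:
r(U) = 0 (r(U) = -0*(U + U) = -0*2*U = -1/4*0 = 0)
a(w) = 0
(-34634 - 15752/(-11864))/(a(155) + 158) = (-34634 - 15752/(-11864))/(0 + 158) = (-34634 - 15752*(-1/11864))/158 = (-34634 + 1969/1483)*(1/158) = -51360253/1483*1/158 = -51360253/234314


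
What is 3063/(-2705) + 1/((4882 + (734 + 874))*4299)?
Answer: -3418370377/3018835182 ≈ -1.1323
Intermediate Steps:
3063/(-2705) + 1/((4882 + (734 + 874))*4299) = 3063*(-1/2705) + (1/4299)/(4882 + 1608) = -3063/2705 + (1/4299)/6490 = -3063/2705 + (1/6490)*(1/4299) = -3063/2705 + 1/27900510 = -3418370377/3018835182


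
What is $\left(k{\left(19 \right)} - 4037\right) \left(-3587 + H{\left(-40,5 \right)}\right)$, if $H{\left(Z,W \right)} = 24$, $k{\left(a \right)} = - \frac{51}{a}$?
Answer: $\frac{273474502}{19} \approx 1.4393 \cdot 10^{7}$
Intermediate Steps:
$\left(k{\left(19 \right)} - 4037\right) \left(-3587 + H{\left(-40,5 \right)}\right) = \left(- \frac{51}{19} - 4037\right) \left(-3587 + 24\right) = \left(\left(-51\right) \frac{1}{19} - 4037\right) \left(-3563\right) = \left(- \frac{51}{19} - 4037\right) \left(-3563\right) = \left(- \frac{76754}{19}\right) \left(-3563\right) = \frac{273474502}{19}$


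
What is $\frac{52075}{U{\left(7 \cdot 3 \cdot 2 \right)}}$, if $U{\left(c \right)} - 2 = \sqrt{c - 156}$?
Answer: $\frac{52075}{59} - \frac{52075 i \sqrt{114}}{118} \approx 882.63 - 4711.9 i$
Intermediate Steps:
$U{\left(c \right)} = 2 + \sqrt{-156 + c}$ ($U{\left(c \right)} = 2 + \sqrt{c - 156} = 2 + \sqrt{-156 + c}$)
$\frac{52075}{U{\left(7 \cdot 3 \cdot 2 \right)}} = \frac{52075}{2 + \sqrt{-156 + 7 \cdot 3 \cdot 2}} = \frac{52075}{2 + \sqrt{-156 + 21 \cdot 2}} = \frac{52075}{2 + \sqrt{-156 + 42}} = \frac{52075}{2 + \sqrt{-114}} = \frac{52075}{2 + i \sqrt{114}}$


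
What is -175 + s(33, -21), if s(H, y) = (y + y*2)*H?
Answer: -2254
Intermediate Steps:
s(H, y) = 3*H*y (s(H, y) = (y + 2*y)*H = (3*y)*H = 3*H*y)
-175 + s(33, -21) = -175 + 3*33*(-21) = -175 - 2079 = -2254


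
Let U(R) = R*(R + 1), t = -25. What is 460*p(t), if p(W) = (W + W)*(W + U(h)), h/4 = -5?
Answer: -8165000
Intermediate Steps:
h = -20 (h = 4*(-5) = -20)
U(R) = R*(1 + R)
p(W) = 2*W*(380 + W) (p(W) = (W + W)*(W - 20*(1 - 20)) = (2*W)*(W - 20*(-19)) = (2*W)*(W + 380) = (2*W)*(380 + W) = 2*W*(380 + W))
460*p(t) = 460*(2*(-25)*(380 - 25)) = 460*(2*(-25)*355) = 460*(-17750) = -8165000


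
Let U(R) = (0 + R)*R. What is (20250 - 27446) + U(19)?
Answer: -6835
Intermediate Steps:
U(R) = R**2 (U(R) = R*R = R**2)
(20250 - 27446) + U(19) = (20250 - 27446) + 19**2 = -7196 + 361 = -6835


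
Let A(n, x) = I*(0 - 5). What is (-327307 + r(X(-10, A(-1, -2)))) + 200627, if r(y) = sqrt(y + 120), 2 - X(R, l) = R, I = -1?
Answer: -126680 + 2*sqrt(33) ≈ -1.2667e+5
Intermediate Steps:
A(n, x) = 5 (A(n, x) = -(0 - 5) = -1*(-5) = 5)
X(R, l) = 2 - R
r(y) = sqrt(120 + y)
(-327307 + r(X(-10, A(-1, -2)))) + 200627 = (-327307 + sqrt(120 + (2 - 1*(-10)))) + 200627 = (-327307 + sqrt(120 + (2 + 10))) + 200627 = (-327307 + sqrt(120 + 12)) + 200627 = (-327307 + sqrt(132)) + 200627 = (-327307 + 2*sqrt(33)) + 200627 = -126680 + 2*sqrt(33)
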